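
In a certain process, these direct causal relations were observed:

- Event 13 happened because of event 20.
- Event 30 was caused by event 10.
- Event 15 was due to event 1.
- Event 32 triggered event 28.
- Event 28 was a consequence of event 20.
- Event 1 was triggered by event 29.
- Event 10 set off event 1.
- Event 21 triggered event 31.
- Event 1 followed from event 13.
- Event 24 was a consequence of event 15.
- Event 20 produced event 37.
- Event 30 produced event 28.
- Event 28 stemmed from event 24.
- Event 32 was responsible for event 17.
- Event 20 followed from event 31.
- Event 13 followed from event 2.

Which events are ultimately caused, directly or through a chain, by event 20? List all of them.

event 1, event 13, event 15, event 24, event 28, event 37

Direct effects: event 13, event 37, event 28.
2 steps out: event 1.
3 steps out: event 15.
4 steps out: event 24.
Not reachable from it: event 10, event 21, event 31, event 2, event 30, event 32, event 17, event 29.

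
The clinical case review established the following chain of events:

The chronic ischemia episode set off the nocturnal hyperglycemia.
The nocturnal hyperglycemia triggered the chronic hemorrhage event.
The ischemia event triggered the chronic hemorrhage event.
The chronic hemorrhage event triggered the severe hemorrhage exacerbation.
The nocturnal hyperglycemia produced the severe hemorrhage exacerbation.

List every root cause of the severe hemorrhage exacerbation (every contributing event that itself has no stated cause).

the chronic ischemia episode, the ischemia event

Tracing upstream from the severe hemorrhage exacerbation: the severe hemorrhage exacerbation ← the nocturnal hyperglycemia ← the chronic ischemia episode.
A separate upstream branch: the severe hemorrhage exacerbation ← the chronic hemorrhage event ← the ischemia event.
Each of those chain origins has no stated cause.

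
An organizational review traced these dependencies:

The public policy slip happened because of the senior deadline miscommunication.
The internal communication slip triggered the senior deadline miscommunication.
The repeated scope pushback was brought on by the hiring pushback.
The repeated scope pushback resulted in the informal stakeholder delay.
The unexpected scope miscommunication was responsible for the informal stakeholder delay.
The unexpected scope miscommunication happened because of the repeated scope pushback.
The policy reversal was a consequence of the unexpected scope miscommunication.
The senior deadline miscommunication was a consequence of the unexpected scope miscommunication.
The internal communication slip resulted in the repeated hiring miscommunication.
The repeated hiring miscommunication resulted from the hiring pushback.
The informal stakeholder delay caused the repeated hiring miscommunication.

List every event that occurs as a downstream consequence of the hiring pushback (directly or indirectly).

the informal stakeholder delay, the policy reversal, the public policy slip, the repeated hiring miscommunication, the repeated scope pushback, the senior deadline miscommunication, the unexpected scope miscommunication

Direct effects: the repeated scope pushback, the repeated hiring miscommunication.
2 steps out: the unexpected scope miscommunication, the informal stakeholder delay.
3 steps out: the senior deadline miscommunication, the policy reversal.
4 steps out: the public policy slip.
Not reachable from it: the internal communication slip.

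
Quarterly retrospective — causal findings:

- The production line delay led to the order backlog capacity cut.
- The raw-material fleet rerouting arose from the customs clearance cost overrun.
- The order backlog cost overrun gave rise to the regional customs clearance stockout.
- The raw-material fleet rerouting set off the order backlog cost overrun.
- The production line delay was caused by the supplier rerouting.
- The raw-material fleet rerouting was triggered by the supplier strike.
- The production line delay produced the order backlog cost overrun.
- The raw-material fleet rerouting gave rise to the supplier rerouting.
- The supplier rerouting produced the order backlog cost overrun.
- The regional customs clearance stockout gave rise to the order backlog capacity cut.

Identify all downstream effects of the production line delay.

the order backlog capacity cut, the order backlog cost overrun, the regional customs clearance stockout

Direct effects: the order backlog cost overrun, the order backlog capacity cut.
2 steps out: the regional customs clearance stockout.
Not reachable from it: the supplier strike, the raw-material fleet rerouting, the supplier rerouting, the customs clearance cost overrun.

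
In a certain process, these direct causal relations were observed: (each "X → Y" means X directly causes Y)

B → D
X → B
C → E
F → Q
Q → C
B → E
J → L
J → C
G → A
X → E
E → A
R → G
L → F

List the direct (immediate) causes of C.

J, Q

Upstream contributors include L, F, but only J, Q feed directly into C.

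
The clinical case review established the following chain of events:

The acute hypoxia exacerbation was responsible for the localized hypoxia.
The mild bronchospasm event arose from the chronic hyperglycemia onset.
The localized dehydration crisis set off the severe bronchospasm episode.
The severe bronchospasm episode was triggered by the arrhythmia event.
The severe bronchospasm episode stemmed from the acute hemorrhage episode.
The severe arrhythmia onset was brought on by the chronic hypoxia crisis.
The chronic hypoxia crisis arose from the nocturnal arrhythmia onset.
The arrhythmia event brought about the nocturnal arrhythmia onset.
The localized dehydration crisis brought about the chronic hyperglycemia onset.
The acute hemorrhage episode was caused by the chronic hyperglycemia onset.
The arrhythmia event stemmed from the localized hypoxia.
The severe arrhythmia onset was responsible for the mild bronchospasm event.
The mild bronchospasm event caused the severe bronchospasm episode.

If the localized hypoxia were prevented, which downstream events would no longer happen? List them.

the arrhythmia event, the chronic hypoxia crisis, the nocturnal arrhythmia onset, the severe arrhythmia onset

Downstream of the localized hypoxia: the arrhythmia event, the nocturnal arrhythmia onset, the chronic hypoxia crisis, the severe arrhythmia onset, the mild bronchospasm event, the severe bronchospasm episode.
Of those, still caused via another path: the mild bronchospasm event, the severe bronchospasm episode.
The remainder have no surviving cause.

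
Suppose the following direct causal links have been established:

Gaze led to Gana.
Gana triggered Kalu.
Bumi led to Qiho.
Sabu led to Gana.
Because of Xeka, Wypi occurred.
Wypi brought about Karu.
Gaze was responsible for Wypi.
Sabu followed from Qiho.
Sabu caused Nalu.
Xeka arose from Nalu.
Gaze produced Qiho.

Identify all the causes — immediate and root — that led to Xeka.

Bumi, Gaze, Nalu, Qiho, Sabu

Immediate cause of Xeka: Nalu.
Further upstream: Bumi, Gaze, Qiho, Sabu.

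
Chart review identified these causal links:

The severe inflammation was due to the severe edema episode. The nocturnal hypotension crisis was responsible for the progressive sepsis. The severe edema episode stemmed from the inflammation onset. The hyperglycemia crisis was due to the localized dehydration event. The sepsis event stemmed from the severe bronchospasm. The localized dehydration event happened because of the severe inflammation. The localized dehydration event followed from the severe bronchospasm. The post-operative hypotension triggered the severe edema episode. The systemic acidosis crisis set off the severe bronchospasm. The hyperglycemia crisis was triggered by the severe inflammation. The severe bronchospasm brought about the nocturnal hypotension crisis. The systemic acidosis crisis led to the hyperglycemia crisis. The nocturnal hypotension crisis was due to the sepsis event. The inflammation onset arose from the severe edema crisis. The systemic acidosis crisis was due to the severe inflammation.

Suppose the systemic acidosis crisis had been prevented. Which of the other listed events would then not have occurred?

Downstream of the systemic acidosis crisis: the severe bronchospasm, the sepsis event, the nocturnal hypotension crisis, the localized dehydration event, the progressive sepsis, the hyperglycemia crisis.
Of those, still caused via another path: the localized dehydration event, the hyperglycemia crisis.
The remainder have no surviving cause.

the nocturnal hypotension crisis, the progressive sepsis, the sepsis event, the severe bronchospasm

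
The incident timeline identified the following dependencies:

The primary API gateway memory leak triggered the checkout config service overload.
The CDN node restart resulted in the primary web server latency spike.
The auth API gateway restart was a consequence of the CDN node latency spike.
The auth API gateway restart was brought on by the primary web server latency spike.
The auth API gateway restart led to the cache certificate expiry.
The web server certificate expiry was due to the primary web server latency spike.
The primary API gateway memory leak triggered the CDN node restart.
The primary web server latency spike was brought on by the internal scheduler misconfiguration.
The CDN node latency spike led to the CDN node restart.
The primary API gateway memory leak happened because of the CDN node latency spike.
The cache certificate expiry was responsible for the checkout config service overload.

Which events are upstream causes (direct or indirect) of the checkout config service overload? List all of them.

Immediate causes of the checkout config service overload: the primary API gateway memory leak, the cache certificate expiry.
Further upstream: the internal scheduler misconfiguration, the CDN node latency spike, the CDN node restart, the primary web server latency spike, the auth API gateway restart.

the CDN node latency spike, the CDN node restart, the auth API gateway restart, the cache certificate expiry, the internal scheduler misconfiguration, the primary API gateway memory leak, the primary web server latency spike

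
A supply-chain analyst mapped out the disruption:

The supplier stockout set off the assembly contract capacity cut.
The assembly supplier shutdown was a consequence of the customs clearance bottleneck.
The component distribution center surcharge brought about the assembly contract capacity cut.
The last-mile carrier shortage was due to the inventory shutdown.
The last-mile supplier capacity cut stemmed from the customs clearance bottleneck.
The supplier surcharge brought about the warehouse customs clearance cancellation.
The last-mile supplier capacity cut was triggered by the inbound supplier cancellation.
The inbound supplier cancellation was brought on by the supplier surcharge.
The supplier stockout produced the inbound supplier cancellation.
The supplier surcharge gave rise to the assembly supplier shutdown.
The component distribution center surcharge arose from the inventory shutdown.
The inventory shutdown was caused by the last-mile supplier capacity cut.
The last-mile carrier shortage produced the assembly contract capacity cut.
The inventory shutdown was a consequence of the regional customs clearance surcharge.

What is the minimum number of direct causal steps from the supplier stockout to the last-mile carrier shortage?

4

Shortest chain: the supplier stockout → the inbound supplier cancellation → the last-mile supplier capacity cut → the inventory shutdown → the last-mile carrier shortage.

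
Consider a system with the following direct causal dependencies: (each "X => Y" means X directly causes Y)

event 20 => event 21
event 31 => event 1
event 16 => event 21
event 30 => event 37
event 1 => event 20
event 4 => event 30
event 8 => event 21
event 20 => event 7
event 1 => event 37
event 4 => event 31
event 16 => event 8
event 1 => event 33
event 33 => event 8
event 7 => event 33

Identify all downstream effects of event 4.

event 1, event 20, event 21, event 30, event 31, event 33, event 37, event 7, event 8

Direct effects: event 31, event 30.
2 steps out: event 1, event 37.
3 steps out: event 20, event 33.
4 steps out: event 7, event 8, event 21.
Not reachable from it: event 16.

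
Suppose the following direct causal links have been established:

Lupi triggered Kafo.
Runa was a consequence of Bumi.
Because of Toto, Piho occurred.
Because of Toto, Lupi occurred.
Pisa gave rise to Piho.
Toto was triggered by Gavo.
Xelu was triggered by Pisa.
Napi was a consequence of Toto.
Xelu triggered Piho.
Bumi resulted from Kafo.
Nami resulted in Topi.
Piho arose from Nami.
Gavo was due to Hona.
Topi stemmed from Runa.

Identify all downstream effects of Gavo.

Direct effects: Toto.
2 steps out: Lupi, Napi, Piho.
3 steps out: Kafo.
4 steps out: Bumi.
5 steps out: Runa.
6 steps out: Topi.
Not reachable from it: Hona, Nami, Pisa, Xelu.

Bumi, Kafo, Lupi, Napi, Piho, Runa, Topi, Toto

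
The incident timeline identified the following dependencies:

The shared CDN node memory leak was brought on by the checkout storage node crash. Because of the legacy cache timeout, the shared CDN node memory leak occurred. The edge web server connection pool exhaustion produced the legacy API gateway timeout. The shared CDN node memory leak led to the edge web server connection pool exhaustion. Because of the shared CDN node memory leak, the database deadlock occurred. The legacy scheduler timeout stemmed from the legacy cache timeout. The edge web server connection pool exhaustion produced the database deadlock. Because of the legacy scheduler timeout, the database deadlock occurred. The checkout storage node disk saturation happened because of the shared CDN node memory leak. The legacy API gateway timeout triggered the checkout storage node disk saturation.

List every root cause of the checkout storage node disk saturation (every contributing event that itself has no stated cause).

Tracing upstream from the checkout storage node disk saturation: the checkout storage node disk saturation ← the shared CDN node memory leak ← the checkout storage node crash.
A separate upstream branch: the checkout storage node disk saturation ← the shared CDN node memory leak ← the legacy cache timeout.
Each of those chain origins has no stated cause.

the checkout storage node crash, the legacy cache timeout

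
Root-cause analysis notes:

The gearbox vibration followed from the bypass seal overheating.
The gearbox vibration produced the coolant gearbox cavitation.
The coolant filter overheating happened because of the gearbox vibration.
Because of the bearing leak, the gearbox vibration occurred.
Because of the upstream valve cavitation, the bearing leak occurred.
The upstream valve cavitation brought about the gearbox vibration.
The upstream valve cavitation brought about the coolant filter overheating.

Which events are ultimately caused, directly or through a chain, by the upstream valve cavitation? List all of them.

the bearing leak, the coolant filter overheating, the coolant gearbox cavitation, the gearbox vibration

Direct effects: the bearing leak, the gearbox vibration, the coolant filter overheating.
2 steps out: the coolant gearbox cavitation.
Not reachable from it: the bypass seal overheating.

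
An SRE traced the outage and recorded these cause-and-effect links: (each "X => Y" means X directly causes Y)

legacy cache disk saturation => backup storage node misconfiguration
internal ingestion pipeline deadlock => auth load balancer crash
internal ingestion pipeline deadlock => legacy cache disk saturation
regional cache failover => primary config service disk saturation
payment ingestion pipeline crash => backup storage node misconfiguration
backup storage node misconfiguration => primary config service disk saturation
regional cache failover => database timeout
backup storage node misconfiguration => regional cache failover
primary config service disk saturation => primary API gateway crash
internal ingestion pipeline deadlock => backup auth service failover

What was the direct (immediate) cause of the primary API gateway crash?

Upstream contributors include the internal ingestion pipeline deadlock, the legacy cache disk saturation, the backup storage node misconfiguration, the regional cache failover, the payment ingestion pipeline crash, but only the primary config service disk saturation feeds directly into the primary API gateway crash.

the primary config service disk saturation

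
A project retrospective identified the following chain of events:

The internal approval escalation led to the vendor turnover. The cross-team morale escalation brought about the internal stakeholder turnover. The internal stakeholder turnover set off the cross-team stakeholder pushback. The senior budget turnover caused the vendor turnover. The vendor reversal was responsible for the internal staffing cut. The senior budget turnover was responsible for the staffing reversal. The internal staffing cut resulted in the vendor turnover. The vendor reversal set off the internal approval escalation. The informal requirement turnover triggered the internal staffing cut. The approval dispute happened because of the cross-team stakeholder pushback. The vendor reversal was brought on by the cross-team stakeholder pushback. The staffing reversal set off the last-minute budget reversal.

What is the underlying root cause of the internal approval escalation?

Tracing upstream from the internal approval escalation: the internal approval escalation ← the vendor reversal ← the cross-team stakeholder pushback ← the internal stakeholder turnover ← the cross-team morale escalation.
The cross-team morale escalation has no stated cause, so it is the root.

the cross-team morale escalation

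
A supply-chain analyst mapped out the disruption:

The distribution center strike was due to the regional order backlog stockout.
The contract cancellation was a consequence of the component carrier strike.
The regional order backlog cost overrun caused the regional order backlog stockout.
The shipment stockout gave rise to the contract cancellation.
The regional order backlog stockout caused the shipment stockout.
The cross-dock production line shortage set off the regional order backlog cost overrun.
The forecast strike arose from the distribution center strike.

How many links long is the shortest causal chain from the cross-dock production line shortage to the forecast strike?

Shortest chain: the cross-dock production line shortage → the regional order backlog cost overrun → the regional order backlog stockout → the distribution center strike → the forecast strike.

4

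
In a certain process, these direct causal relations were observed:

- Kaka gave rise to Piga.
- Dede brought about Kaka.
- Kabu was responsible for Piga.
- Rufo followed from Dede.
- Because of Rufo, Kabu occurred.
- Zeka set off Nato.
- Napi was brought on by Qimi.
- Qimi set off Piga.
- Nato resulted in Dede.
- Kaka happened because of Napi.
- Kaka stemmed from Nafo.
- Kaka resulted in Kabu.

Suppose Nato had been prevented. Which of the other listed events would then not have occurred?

Downstream of Nato: Dede, Rufo, Kaka, Kabu, Piga.
Of those, still caused via another path: Kaka, Kabu, Piga.
The remainder have no surviving cause.

Dede, Rufo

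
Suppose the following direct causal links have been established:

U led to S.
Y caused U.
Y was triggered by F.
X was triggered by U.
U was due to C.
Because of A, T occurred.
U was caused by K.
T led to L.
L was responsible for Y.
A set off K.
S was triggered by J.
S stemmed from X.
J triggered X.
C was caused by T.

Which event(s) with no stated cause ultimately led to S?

Tracing upstream from S: S ← U ← K ← A.
A separate upstream branch: S ← U ← Y ← F.
A separate upstream branch: S ← J.
Each of those chain origins has no stated cause.

A, F, J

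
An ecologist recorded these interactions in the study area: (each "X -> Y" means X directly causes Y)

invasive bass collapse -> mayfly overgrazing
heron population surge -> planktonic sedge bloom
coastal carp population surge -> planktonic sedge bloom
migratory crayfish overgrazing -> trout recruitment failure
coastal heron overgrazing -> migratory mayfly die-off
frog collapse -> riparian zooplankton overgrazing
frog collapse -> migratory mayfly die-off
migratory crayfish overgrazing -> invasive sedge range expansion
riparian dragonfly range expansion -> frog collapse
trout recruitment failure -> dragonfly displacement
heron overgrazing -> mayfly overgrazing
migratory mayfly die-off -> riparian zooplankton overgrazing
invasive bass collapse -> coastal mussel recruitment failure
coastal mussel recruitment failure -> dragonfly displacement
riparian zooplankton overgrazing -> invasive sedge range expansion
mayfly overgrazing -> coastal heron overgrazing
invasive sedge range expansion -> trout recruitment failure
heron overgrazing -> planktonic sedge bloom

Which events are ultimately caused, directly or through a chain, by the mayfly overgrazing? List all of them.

the coastal heron overgrazing, the dragonfly displacement, the invasive sedge range expansion, the migratory mayfly die-off, the riparian zooplankton overgrazing, the trout recruitment failure

Direct effects: the coastal heron overgrazing.
2 steps out: the migratory mayfly die-off.
3 steps out: the riparian zooplankton overgrazing.
4 steps out: the invasive sedge range expansion.
5 steps out: the trout recruitment failure.
6 steps out: the dragonfly displacement.
Not reachable from it: the migratory crayfish overgrazing, the heron overgrazing, the riparian dragonfly range expansion, the invasive bass collapse, the coastal mussel recruitment failure, the frog collapse, the coastal carp population surge, the heron population surge, the planktonic sedge bloom.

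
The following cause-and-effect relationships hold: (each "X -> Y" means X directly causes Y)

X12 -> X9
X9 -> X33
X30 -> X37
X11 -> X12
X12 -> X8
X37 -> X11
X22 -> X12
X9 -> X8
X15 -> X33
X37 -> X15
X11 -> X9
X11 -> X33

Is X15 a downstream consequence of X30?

There is a causal chain: X30 → X37 → X15.

Yes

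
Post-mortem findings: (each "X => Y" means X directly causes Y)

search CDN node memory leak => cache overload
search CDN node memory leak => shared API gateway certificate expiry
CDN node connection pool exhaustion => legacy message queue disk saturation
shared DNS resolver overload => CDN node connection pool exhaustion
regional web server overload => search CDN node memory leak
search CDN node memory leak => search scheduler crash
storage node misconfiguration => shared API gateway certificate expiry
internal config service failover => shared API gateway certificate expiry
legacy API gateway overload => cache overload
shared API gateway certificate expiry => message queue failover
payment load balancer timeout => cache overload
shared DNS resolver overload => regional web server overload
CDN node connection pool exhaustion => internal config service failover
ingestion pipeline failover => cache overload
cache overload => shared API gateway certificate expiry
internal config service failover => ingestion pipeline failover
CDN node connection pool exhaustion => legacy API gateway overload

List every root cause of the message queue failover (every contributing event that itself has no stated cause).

Tracing upstream from the message queue failover: the message queue failover ← the shared API gateway certificate expiry ← the search CDN node memory leak ← the regional web server overload ← the shared DNS resolver overload.
A separate upstream branch: the message queue failover ← the shared API gateway certificate expiry ← the storage node misconfiguration.
A separate upstream branch: the message queue failover ← the shared API gateway certificate expiry ← the cache overload ← the payment load balancer timeout.
Each of those chain origins has no stated cause.

the payment load balancer timeout, the shared DNS resolver overload, the storage node misconfiguration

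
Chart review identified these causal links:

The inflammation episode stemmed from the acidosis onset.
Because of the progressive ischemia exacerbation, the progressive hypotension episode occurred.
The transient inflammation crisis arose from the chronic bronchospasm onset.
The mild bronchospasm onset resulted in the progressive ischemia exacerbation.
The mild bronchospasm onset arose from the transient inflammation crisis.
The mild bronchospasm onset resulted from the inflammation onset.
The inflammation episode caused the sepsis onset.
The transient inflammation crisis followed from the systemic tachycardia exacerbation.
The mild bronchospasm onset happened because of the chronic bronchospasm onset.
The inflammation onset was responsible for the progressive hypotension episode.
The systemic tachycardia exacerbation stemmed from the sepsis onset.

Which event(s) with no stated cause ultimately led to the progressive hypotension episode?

Tracing upstream from the progressive hypotension episode: the progressive hypotension episode ← the progressive ischemia exacerbation ← the mild bronchospasm onset ← the transient inflammation crisis ← the systemic tachycardia exacerbation ← the sepsis onset ← the inflammation episode ← the acidosis onset.
A separate upstream branch: the progressive hypotension episode ← the inflammation onset.
A separate upstream branch: the progressive hypotension episode ← the progressive ischemia exacerbation ← the mild bronchospasm onset ← the chronic bronchospasm onset.
Each of those chain origins has no stated cause.

the acidosis onset, the chronic bronchospasm onset, the inflammation onset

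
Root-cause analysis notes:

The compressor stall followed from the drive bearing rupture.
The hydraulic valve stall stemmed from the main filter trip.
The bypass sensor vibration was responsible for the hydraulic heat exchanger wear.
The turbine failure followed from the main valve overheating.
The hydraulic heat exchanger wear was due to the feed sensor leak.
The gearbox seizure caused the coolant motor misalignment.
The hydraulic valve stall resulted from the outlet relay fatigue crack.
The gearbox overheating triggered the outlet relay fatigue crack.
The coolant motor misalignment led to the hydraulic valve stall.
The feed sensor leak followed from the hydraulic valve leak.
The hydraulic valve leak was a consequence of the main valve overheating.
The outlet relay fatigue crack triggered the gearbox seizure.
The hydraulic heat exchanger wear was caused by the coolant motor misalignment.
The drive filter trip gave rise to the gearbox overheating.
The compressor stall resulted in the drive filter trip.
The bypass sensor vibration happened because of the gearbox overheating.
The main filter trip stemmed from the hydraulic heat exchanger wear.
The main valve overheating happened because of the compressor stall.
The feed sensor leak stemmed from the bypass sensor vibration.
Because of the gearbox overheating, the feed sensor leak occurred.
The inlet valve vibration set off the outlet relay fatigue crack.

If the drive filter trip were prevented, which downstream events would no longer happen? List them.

Downstream of the drive filter trip: the gearbox overheating, the outlet relay fatigue crack, the gearbox seizure, the coolant motor misalignment, the bypass sensor vibration, the feed sensor leak, the hydraulic heat exchanger wear, the main filter trip, the hydraulic valve stall.
Of those, still caused via another path: the outlet relay fatigue crack, the gearbox seizure, the coolant motor misalignment, the feed sensor leak, the hydraulic heat exchanger wear, the main filter trip, the hydraulic valve stall.
The remainder have no surviving cause.

the bypass sensor vibration, the gearbox overheating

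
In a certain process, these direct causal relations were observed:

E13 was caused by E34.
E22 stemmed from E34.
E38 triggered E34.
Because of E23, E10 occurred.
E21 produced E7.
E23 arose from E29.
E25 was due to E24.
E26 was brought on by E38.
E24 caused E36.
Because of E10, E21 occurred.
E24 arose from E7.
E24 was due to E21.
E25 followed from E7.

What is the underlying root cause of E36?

E29

Tracing upstream from E36: E36 ← E24 ← E21 ← E10 ← E23 ← E29.
E29 has no stated cause, so it is the root.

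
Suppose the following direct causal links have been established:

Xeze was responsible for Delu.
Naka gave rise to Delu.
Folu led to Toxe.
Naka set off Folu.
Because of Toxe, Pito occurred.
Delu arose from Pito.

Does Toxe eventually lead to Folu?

No

Toxe leads to Pito, Delu; Folu is not among them.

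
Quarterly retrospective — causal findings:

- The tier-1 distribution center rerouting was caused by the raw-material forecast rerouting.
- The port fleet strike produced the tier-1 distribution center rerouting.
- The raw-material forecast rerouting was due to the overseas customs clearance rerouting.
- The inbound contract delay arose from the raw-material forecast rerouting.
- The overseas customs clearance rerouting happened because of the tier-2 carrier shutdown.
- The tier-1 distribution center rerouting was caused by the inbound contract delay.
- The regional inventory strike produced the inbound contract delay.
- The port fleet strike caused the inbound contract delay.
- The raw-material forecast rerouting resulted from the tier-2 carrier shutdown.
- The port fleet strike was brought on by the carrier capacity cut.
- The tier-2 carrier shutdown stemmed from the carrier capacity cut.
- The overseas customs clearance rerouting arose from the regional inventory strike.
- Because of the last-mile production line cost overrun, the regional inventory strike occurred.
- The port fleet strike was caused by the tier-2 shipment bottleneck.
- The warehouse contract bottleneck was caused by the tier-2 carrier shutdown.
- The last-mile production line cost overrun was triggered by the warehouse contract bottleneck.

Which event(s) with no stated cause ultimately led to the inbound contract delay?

the carrier capacity cut, the tier-2 shipment bottleneck

Tracing upstream from the inbound contract delay: the inbound contract delay ← the port fleet strike ← the carrier capacity cut.
A separate upstream branch: the inbound contract delay ← the port fleet strike ← the tier-2 shipment bottleneck.
Each of those chain origins has no stated cause.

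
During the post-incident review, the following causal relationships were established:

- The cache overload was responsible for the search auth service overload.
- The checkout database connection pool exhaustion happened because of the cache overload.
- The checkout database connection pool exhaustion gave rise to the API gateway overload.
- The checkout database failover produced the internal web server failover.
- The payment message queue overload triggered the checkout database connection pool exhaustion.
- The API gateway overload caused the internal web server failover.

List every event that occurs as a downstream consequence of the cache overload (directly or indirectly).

the API gateway overload, the checkout database connection pool exhaustion, the internal web server failover, the search auth service overload

Direct effects: the search auth service overload, the checkout database connection pool exhaustion.
2 steps out: the API gateway overload.
3 steps out: the internal web server failover.
Not reachable from it: the payment message queue overload, the checkout database failover.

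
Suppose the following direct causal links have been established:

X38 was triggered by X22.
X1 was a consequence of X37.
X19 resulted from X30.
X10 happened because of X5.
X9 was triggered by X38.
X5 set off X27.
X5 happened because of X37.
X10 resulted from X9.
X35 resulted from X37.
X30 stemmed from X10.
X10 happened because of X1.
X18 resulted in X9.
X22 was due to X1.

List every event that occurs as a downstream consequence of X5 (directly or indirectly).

Direct effects: X10, X27.
2 steps out: X30.
3 steps out: X19.
Not reachable from it: X37, X18, X35, X1, X22, X38, X9.

X10, X19, X27, X30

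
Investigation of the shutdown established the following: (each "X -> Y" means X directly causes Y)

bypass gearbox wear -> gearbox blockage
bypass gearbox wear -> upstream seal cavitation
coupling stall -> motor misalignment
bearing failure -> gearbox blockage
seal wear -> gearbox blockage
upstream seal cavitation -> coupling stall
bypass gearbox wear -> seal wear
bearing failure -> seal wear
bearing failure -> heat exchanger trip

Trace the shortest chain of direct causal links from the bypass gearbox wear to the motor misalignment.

the bypass gearbox wear → the upstream seal cavitation
the upstream seal cavitation → the coupling stall
the coupling stall → the motor misalignment
Length: 3 steps.

the bypass gearbox wear → the upstream seal cavitation → the coupling stall → the motor misalignment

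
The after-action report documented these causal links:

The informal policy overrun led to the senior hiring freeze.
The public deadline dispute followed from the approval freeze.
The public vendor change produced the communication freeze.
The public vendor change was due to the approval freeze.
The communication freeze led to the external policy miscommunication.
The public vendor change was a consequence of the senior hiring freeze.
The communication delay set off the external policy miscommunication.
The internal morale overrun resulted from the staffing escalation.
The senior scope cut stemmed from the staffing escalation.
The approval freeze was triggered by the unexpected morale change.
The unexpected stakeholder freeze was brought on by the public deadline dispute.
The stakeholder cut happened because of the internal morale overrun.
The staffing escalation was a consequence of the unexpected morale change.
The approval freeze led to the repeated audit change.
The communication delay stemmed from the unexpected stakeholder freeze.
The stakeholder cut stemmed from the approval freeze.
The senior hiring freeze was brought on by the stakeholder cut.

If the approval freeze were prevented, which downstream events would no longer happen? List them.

Downstream of the approval freeze: the stakeholder cut, the senior hiring freeze, the public deadline dispute, the unexpected stakeholder freeze, the communication delay, the public vendor change, the communication freeze, the external policy miscommunication, the repeated audit change.
Of those, still caused via another path: the stakeholder cut, the senior hiring freeze, the public vendor change, the communication freeze, the external policy miscommunication.
The remainder have no surviving cause.

the communication delay, the public deadline dispute, the repeated audit change, the unexpected stakeholder freeze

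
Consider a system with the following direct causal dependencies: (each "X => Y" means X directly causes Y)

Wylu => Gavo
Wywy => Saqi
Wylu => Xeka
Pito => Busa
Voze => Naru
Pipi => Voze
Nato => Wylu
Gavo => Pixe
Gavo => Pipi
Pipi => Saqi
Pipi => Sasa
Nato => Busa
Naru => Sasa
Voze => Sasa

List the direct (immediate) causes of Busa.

Nato, Pito

Nato, Pito → Busa with nothing further upstream stated.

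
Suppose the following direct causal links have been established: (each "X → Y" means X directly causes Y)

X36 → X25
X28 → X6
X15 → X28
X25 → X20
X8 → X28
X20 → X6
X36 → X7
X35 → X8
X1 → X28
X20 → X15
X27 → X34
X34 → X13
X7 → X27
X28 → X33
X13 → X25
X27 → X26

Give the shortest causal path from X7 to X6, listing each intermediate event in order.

X7 → X27
X27 → X34
X34 → X13
X13 → X25
X25 → X20
X20 → X6
Length: 6 steps.

X7 → X27 → X34 → X13 → X25 → X20 → X6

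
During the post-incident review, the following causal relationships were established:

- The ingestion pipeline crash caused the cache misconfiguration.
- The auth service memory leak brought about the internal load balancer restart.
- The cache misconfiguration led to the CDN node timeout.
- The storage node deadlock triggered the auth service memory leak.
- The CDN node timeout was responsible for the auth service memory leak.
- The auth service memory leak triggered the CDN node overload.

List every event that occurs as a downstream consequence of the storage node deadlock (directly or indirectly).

the CDN node overload, the auth service memory leak, the internal load balancer restart

Direct effects: the auth service memory leak.
2 steps out: the CDN node overload, the internal load balancer restart.
Not reachable from it: the ingestion pipeline crash, the cache misconfiguration, the CDN node timeout.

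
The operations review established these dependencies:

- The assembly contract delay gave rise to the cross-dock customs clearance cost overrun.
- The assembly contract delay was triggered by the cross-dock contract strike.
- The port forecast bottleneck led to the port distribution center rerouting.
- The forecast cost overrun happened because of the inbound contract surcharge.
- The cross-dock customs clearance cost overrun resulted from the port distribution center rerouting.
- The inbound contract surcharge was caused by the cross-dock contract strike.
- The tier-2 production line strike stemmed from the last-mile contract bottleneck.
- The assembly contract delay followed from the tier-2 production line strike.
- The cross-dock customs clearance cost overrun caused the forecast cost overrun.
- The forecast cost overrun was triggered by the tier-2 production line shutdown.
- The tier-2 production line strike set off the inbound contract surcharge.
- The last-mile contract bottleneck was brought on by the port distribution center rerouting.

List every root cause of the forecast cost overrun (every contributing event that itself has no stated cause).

Tracing upstream from the forecast cost overrun: the forecast cost overrun ← the cross-dock customs clearance cost overrun ← the port distribution center rerouting ← the port forecast bottleneck.
A separate upstream branch: the forecast cost overrun ← the inbound contract surcharge ← the cross-dock contract strike.
A separate upstream branch: the forecast cost overrun ← the tier-2 production line shutdown.
Each of those chain origins has no stated cause.

the cross-dock contract strike, the port forecast bottleneck, the tier-2 production line shutdown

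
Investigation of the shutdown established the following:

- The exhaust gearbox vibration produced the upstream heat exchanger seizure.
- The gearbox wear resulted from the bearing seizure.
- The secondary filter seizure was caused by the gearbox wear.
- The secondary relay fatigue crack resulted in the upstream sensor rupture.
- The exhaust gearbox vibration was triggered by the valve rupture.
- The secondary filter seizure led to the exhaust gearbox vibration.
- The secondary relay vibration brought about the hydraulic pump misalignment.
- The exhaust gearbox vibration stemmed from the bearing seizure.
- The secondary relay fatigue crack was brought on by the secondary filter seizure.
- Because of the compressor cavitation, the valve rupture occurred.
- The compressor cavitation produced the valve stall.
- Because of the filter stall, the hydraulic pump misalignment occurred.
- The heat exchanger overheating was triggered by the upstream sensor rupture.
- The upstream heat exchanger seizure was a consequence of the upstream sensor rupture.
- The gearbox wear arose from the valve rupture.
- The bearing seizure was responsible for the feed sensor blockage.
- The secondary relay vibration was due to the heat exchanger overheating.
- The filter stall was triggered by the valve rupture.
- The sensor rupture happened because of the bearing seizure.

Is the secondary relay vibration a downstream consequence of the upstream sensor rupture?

There is a causal chain: the upstream sensor rupture → the heat exchanger overheating → the secondary relay vibration.

Yes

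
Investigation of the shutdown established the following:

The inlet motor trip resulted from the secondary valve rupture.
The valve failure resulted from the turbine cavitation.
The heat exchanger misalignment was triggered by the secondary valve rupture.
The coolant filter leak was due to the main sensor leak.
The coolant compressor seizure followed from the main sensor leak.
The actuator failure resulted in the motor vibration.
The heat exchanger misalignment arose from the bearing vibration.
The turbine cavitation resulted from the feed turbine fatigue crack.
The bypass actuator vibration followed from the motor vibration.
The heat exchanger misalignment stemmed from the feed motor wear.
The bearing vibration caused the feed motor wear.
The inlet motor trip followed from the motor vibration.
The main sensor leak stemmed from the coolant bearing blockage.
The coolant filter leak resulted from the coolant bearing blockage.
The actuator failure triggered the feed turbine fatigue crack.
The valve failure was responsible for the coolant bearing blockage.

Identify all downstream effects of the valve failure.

Direct effects: the coolant bearing blockage.
2 steps out: the main sensor leak, the coolant filter leak.
3 steps out: the coolant compressor seizure.
Not reachable from it: the actuator failure, the motor vibration, the bypass actuator vibration, the feed turbine fatigue crack, the turbine cavitation, the secondary valve rupture, the bearing vibration, the feed motor wear, the inlet motor trip, the heat exchanger misalignment.

the coolant bearing blockage, the coolant compressor seizure, the coolant filter leak, the main sensor leak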